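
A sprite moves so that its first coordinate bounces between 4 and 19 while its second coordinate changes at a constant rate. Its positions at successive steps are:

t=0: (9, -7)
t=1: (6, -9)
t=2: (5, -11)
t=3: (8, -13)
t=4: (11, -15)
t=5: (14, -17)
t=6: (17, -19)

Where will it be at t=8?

(15, -23)

The first coordinate reflects between 4 and 19, moving 3 per step.
  step 7: 17 → 18
  step 8: 18 → 15
The second coordinate changes by -2 each step: at step 8 it is -23.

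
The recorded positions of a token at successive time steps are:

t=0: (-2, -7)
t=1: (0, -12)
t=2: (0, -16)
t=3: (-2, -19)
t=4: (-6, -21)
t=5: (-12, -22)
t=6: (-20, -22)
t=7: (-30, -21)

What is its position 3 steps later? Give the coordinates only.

Successive displacements: (+2, -5), (+0, -4), (-2, -3), (-4, -2), (-6, -1), (-8, +0), (-10, +1) — each changes by (-2, +1).
step 8: (-30, -21) + (-12, +2) → (-42, -19)
step 9: (-42, -19) + (-14, +3) → (-56, -16)
step 10: (-56, -16) + (-16, +4) → (-72, -12)

(-72, -12)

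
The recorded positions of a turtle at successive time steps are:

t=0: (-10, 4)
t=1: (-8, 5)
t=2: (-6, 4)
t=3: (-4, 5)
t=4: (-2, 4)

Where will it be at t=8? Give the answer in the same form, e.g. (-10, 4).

First: linear, +2 per step → 6 at step 8.
Second: cycles through 4, 5 every 2 steps. Step 8 lands at position 0 of the cycle → 4.

(6, 4)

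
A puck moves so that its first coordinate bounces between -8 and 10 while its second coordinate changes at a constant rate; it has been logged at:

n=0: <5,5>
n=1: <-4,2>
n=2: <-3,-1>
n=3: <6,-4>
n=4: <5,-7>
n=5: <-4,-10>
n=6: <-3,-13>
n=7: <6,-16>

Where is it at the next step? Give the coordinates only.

<5,-19>

The first coordinate travels 9 per step and bounces off the walls at -8 and 10.
  step 8: 6 → 5
The second coordinate changes by -3 each step: at step 8 it is -19.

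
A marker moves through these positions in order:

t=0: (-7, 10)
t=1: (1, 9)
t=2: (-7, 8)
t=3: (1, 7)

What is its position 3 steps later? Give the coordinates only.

(-7, 4)

First: cycles through -7, 1 every 2 steps. Step 6 lands at position 0 of the cycle → -7.
Second: linear, -1 per step → 4 at step 6.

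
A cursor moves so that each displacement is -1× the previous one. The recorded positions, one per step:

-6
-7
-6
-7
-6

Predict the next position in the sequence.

Consecutive displacements -1, +1, -1, +1 scale by a factor of -1 each step.
step 5: -6 − 1 → -7

-7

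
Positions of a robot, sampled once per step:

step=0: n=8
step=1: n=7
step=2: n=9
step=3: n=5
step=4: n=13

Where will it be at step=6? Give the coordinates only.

n=29

Consecutive displacements -1, +2, -4, +8 scale by a factor of -2 each step.
step 5: 13 − 16 → n=-3
step 6: -3 + 32 → n=29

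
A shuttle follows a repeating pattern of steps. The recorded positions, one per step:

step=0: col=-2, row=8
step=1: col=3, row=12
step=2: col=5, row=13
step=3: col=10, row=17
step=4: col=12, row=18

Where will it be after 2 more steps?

col=19, row=23

The moves between consecutive positions are (+5, +4), (+2, +1), (+5, +4), (+2, +1); they repeat the 2-cycle [(+5, +4), (+2, +1)].
step 5: apply (+5, +4) → col=17, row=22
step 6: apply (+2, +1) → col=19, row=23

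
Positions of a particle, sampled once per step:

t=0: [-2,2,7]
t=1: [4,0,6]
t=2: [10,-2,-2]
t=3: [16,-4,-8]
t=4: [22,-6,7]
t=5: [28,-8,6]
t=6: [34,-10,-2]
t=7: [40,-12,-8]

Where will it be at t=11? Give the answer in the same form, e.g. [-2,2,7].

First: linear, +6 per step → 64 at step 11.
Second: linear, -2 per step → -20 at step 11.
Third: cycles through 7, 6, -2, -8 every 4 steps. Step 11 lands at position 3 of the cycle → -8.

[64,-20,-8]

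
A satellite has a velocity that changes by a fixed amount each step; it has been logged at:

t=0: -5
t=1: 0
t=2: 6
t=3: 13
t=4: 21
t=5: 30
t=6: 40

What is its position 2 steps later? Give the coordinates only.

63

Successive displacements: +5, +6, +7, +8, +9, +10 — each changes by +1.
step 7: 40 + 11 → 51
step 8: 51 + 12 → 63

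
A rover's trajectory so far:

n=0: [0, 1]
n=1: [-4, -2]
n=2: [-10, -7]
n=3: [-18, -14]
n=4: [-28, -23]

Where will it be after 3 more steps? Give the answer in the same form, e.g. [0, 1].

[-70, -62]

Taking differences between consecutive positions: [-4, -3], [-6, -5], [-8, -7], [-10, -9]. These grow by [-2, -2] each step.
step 5: [-28, -23] + [-12, -11] → [-40, -34]
step 6: [-40, -34] + [-14, -13] → [-54, -47]
step 7: [-54, -47] + [-16, -15] → [-70, -62]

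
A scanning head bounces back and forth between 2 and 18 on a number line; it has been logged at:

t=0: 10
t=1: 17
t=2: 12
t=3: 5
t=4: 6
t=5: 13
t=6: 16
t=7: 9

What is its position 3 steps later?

The value reflects between 2 and 18, moving 7 per step.
  step 8: 9 → 2
  step 9: 2 → 9
  step 10: 9 → 16

16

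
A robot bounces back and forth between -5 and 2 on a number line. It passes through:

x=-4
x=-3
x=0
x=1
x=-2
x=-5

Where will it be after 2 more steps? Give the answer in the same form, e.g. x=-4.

The value travels 3 per step and bounces off the walls at -5 and 2.
  step 6: -5 → -2
  step 7: -2 → 1

x=1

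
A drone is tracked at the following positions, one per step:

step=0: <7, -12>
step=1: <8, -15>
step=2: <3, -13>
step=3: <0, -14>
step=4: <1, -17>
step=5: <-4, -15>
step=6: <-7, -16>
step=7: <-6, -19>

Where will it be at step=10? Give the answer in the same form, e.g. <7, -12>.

<-13, -21>

Step-to-step displacements: <+1, -3>, <-5, +2>, <-3, -1>, <+1, -3>, <-5, +2>, <-3, -1>, <+1, -3> — a repeating cycle of length 3.
step 8: apply <-5, +2> → <-11, -17>
step 9: apply <-3, -1> → <-14, -18>
step 10: apply <+1, -3> → <-13, -21>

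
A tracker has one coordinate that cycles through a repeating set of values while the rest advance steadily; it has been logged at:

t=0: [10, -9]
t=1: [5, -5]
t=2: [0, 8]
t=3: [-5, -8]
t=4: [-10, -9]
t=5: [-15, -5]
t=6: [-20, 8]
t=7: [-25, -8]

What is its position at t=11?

[-45, -8]

First: linear, -5 per step → -45 at step 11.
Second: cycles through -9, -5, 8, -8 every 4 steps. Step 11 lands at position 3 of the cycle → -8.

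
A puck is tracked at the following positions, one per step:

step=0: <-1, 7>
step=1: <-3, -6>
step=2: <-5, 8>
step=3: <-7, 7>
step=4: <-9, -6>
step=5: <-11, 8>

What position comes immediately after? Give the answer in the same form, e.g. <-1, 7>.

First: linear, -2 per step → -13 at step 6.
Second: cycles through 7, -6, 8 every 3 steps. Step 6 lands at position 0 of the cycle → 7.

<-13, 7>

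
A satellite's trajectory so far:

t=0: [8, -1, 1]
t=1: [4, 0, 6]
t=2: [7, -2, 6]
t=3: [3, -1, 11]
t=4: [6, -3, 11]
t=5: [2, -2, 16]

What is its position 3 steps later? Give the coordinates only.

Step-to-step displacements: [-4, +1, +5], [+3, -2, +0], [-4, +1, +5], [+3, -2, +0], [-4, +1, +5] — a repeating cycle of length 2.
step 6: apply [+3, -2, +0] → [5, -4, 16]
step 7: apply [-4, +1, +5] → [1, -3, 21]
step 8: apply [+3, -2, +0] → [4, -5, 21]

[4, -5, 21]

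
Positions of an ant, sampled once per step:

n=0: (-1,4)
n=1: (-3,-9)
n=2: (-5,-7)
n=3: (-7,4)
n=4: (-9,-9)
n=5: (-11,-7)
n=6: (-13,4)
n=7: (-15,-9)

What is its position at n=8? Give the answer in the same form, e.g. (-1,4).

(-17,-7)

The first coordinate changes by -2 each step, so at step 8 it is -1 + 8·(-2) = -17.
The second coordinate repeats the cycle [4, -9, -7] with period 3; step 8 mod 3 = 2, giving -7.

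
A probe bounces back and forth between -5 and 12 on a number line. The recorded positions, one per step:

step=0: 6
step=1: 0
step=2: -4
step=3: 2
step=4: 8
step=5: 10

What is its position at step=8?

-2

The value travels 6 per step and bounces off the walls at -5 and 12.
  step 6: 10 → 4
  step 7: 4 → -2
  step 8: -2 → -2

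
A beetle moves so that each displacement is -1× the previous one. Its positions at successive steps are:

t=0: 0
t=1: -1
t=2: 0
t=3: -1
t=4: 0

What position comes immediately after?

The jumps are -1, +1, -1, +1 — a geometric progression with ratio -1.
step 5: 0 − 1 → -1

-1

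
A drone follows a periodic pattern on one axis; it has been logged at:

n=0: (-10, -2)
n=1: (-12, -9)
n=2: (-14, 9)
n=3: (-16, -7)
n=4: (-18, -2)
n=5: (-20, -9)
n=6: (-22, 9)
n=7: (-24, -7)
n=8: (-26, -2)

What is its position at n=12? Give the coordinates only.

(-34, -2)

The first coordinate changes by -2 each step, so at step 12 it is -10 + 12·(-2) = -34.
The second coordinate repeats the cycle [-2, -9, 9, -7] with period 4; step 12 mod 4 = 0, giving -2.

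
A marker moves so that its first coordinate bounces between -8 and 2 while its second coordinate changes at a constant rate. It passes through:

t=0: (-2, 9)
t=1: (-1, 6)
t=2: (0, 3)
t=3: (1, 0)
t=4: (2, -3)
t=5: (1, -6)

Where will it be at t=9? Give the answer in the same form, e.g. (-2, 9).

(-3, -18)

The first coordinate travels 1 per step and bounces off the walls at -8 and 2.
  step 6: 1 → 0
  step 7: 0 → -1
  step 8: -1 → -2
  step 9: -2 → -3
The second coordinate changes by -3 each step: at step 9 it is -18.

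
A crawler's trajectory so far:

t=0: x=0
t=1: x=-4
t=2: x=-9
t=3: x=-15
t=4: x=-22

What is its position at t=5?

First differences are -4, -5, -6, -7; their common second difference is -1 (constant acceleration).
step 5: -22 − 8 → x=-30

x=-30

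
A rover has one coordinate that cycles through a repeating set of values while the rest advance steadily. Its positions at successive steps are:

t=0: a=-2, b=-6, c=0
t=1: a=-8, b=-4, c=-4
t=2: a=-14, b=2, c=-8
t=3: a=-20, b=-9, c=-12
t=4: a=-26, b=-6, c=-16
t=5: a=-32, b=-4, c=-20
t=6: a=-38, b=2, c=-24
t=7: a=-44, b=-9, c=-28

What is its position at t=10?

The a coordinate changes by -6 each step, so at step 10 it is -2 + 10·(-6) = -62.
The b coordinate repeats the cycle [-6, -4, 2, -9] with period 4; step 10 mod 4 = 2, giving 2.
The c coordinate changes by -4 each step, so at step 10 it is 0 + 10·(-4) = -40.

a=-62, b=2, c=-40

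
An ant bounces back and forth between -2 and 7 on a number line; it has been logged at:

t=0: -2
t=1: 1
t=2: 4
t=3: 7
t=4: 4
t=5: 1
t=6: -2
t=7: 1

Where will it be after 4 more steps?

1

The value reflects between -2 and 7, moving 3 per step.
  step 8: 1 → 4
  step 9: 4 → 7
  step 10: 7 → 4
  step 11: 4 → 1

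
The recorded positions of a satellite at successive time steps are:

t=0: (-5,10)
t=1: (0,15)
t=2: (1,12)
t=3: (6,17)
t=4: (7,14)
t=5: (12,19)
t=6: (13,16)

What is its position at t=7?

The moves between consecutive positions are (+5,+5), (+1,-3), (+5,+5), (+1,-3), (+5,+5), (+1,-3); they repeat the 2-cycle [(+5,+5), (+1,-3)].
step 7: apply (+5,+5) → (18,21)

(18,21)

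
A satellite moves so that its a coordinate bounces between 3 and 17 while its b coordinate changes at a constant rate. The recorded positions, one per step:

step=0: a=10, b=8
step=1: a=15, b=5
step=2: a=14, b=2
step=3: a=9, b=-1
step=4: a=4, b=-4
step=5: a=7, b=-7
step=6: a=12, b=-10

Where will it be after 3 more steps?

The a coordinate travels 5 per step and bounces off the walls at 3 and 17.
  step 7: 12 → 17
  step 8: 17 → 12
  step 9: 12 → 7
The b coordinate changes by -3 each step: at step 9 it is -19.

a=7, b=-19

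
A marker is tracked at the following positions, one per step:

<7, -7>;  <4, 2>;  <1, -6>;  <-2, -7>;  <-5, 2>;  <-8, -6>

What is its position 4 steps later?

First: linear, -3 per step → -20 at step 9.
Second: cycles through -7, 2, -6 every 3 steps. Step 9 lands at position 0 of the cycle → -7.

<-20, -7>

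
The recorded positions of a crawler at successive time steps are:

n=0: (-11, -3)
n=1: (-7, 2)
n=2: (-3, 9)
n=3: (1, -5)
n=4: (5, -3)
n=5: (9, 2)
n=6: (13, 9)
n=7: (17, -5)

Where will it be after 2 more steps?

First: linear, +4 per step → 25 at step 9.
Second: cycles through -3, 2, 9, -5 every 4 steps. Step 9 lands at position 1 of the cycle → 2.

(25, 2)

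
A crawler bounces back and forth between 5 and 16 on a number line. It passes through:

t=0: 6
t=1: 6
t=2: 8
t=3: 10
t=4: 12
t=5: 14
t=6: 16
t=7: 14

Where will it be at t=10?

The value reflects between 5 and 16, moving 2 per step.
  step 8: 14 → 12
  step 9: 12 → 10
  step 10: 10 → 8

8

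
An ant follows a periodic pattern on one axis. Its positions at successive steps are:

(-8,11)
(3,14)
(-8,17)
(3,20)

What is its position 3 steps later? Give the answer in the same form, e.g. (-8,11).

The first coordinate repeats the cycle [-8, 3] with period 2; step 6 mod 2 = 0, giving -8.
The second coordinate changes by +3 each step, so at step 6 it is 11 + 6·(3) = 29.

(-8,29)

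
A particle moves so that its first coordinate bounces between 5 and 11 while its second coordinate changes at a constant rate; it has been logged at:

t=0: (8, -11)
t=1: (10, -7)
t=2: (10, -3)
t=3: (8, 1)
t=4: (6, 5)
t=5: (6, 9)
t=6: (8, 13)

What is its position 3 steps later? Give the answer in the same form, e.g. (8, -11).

The first coordinate travels 2 per step and bounces off the walls at 5 and 11.
  step 7: 8 → 10
  step 8: 10 → 10
  step 9: 10 → 8
The second coordinate changes by +4 each step: at step 9 it is 25.

(8, 25)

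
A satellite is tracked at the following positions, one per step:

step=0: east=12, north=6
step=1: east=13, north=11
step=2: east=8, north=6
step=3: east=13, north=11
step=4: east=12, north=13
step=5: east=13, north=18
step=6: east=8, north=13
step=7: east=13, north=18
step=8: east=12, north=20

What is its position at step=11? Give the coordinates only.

Step-to-step displacements: (+1, +5), (-5, -5), (+5, +5), (-1, +2), (+1, +5), (-5, -5), (+5, +5), (-1, +2) — a repeating cycle of length 4.
step 9: apply (+1, +5) → east=13, north=25
step 10: apply (-5, -5) → east=8, north=20
step 11: apply (+5, +5) → east=13, north=25

east=13, north=25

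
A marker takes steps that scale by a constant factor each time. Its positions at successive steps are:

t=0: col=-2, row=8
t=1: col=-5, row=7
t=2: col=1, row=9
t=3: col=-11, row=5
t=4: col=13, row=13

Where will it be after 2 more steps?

col=61, row=29

The jumps are (-3,-1), (+6,+2), (-12,-4), (+24,+8) — a geometric progression with ratio -2.
step 5: col=13, row=13 + (-48,-16) → col=-35, row=-3
step 6: col=-35, row=-3 + (+96,+32) → col=61, row=29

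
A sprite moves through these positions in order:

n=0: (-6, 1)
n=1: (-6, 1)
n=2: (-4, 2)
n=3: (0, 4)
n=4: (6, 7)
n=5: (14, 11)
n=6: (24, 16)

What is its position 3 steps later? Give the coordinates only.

First differences are (+0, +0), (+2, +1), (+4, +2), (+6, +3), (+8, +4), (+10, +5); their common second difference is (+2, +1) (constant acceleration).
step 7: (24, 16) + (+12, +6) → (36, 22)
step 8: (36, 22) + (+14, +7) → (50, 29)
step 9: (50, 29) + (+16, +8) → (66, 37)

(66, 37)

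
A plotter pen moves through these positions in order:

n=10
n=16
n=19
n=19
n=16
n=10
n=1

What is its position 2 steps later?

Successive displacements: +6, +3, +0, -3, -6, -9 — each changes by -3.
step 7: 1 − 12 → n=-11
step 8: -11 − 15 → n=-26

n=-26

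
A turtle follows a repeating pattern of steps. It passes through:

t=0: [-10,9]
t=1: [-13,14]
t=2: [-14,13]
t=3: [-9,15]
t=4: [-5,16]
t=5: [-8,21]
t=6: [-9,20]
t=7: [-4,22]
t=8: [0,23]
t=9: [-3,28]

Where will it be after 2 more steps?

[1,29]

Step-to-step displacements: [-3,+5], [-1,-1], [+5,+2], [+4,+1], [-3,+5], [-1,-1], [+5,+2], [+4,+1], [-3,+5] — a repeating cycle of length 4.
step 10: apply [-1,-1] → [-4,27]
step 11: apply [+5,+2] → [1,29]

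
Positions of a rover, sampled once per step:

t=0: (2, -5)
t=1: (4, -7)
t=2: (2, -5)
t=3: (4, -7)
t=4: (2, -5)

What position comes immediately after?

The jumps are (+2, -2), (-2, +2), (+2, -2), (-2, +2) — a geometric progression with ratio -1.
step 5: (2, -5) + (+2, -2) → (4, -7)

(4, -7)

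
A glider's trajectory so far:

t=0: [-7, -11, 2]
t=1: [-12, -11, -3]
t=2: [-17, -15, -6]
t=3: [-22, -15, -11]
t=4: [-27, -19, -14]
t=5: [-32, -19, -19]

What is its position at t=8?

The moves between consecutive positions are [-5, +0, -5], [-5, -4, -3], [-5, +0, -5], [-5, -4, -3], [-5, +0, -5]; they repeat the 2-cycle [[-5, +0, -5], [-5, -4, -3]].
step 6: apply [-5, -4, -3] → [-37, -23, -22]
step 7: apply [-5, +0, -5] → [-42, -23, -27]
step 8: apply [-5, -4, -3] → [-47, -27, -30]

[-47, -27, -30]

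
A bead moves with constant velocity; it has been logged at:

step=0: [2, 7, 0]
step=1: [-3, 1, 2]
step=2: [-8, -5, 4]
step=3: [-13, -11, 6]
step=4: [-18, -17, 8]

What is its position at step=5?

Each step adds [-5, -6, +2] to the position.
step 5: [-18, -17, 8] + [-5, -6, +2] → [-23, -23, 10]

[-23, -23, 10]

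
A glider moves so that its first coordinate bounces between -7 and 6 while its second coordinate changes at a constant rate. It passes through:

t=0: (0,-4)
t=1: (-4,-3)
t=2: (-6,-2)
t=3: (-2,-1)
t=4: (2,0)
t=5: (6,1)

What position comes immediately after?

The first coordinate travels 4 per step and bounces off the walls at -7 and 6.
  step 6: 6 → 2
The second coordinate changes by +1 each step: at step 6 it is 2.

(2,2)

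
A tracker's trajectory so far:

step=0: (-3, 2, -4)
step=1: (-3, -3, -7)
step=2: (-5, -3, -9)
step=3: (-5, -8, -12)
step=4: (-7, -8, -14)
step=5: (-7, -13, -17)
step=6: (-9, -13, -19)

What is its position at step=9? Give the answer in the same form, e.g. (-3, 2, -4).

(-11, -23, -27)

Step-to-step displacements: (+0, -5, -3), (-2, +0, -2), (+0, -5, -3), (-2, +0, -2), (+0, -5, -3), (-2, +0, -2) — a repeating cycle of length 2.
step 7: apply (+0, -5, -3) → (-9, -18, -22)
step 8: apply (-2, +0, -2) → (-11, -18, -24)
step 9: apply (+0, -5, -3) → (-11, -23, -27)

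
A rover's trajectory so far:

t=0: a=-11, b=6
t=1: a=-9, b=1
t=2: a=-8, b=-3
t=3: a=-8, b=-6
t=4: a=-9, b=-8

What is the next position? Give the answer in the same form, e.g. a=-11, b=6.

First differences are (+2, -5), (+1, -4), (+0, -3), (-1, -2); their common second difference is (-1, +1) (constant acceleration).
step 5: a=-9, b=-8 + (-2, -1) → a=-11, b=-9

a=-11, b=-9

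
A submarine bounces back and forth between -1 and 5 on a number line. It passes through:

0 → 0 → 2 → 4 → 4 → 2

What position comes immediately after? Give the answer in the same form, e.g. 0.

The value travels 2 per step and bounces off the walls at -1 and 5.
  step 6: 2 → 0

0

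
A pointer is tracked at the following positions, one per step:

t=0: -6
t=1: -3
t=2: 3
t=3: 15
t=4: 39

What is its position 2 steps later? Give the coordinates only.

Step-to-step displacements: +3, +6, +12, +24; each is 2× the previous.
step 5: 39 + 48 → 87
step 6: 87 + 96 → 183

183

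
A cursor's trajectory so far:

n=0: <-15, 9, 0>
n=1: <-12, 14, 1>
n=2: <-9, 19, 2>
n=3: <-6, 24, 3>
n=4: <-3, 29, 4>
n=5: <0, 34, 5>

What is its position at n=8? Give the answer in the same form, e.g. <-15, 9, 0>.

The position changes by <+3, +5, +1> every step.
step 6: <0, 34, 5> + <+3, +5, +1> → <3, 39, 6>
step 7: <3, 39, 6> + <+3, +5, +1> → <6, 44, 7>
step 8: <6, 44, 7> + <+3, +5, +1> → <9, 49, 8>

<9, 49, 8>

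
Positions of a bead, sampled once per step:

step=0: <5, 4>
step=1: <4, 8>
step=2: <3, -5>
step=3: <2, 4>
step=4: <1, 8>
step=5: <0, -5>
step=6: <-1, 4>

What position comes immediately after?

<-2, 8>

First: linear, -1 per step → -2 at step 7.
Second: cycles through 4, 8, -5 every 3 steps. Step 7 lands at position 1 of the cycle → 8.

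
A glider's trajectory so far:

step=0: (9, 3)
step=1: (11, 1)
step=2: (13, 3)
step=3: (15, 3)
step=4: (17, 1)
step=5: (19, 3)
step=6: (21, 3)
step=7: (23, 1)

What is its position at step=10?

The first coordinate changes by +2 each step, so at step 10 it is 9 + 10·(2) = 29.
The second coordinate repeats the cycle [3, 1, 3] with period 3; step 10 mod 3 = 1, giving 1.

(29, 1)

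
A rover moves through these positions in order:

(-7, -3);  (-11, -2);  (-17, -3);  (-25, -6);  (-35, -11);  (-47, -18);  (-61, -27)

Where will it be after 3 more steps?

(-115, -66)

Taking differences between consecutive positions: (-4, +1), (-6, -1), (-8, -3), (-10, -5), (-12, -7), (-14, -9). These grow by (-2, -2) each step.
step 7: (-61, -27) + (-16, -11) → (-77, -38)
step 8: (-77, -38) + (-18, -13) → (-95, -51)
step 9: (-95, -51) + (-20, -15) → (-115, -66)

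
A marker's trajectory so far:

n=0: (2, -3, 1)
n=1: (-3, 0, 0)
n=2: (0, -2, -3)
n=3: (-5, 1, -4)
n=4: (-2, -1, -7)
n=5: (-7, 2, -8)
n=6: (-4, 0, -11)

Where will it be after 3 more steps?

The moves between consecutive positions are (-5, +3, -1), (+3, -2, -3), (-5, +3, -1), (+3, -2, -3), (-5, +3, -1), (+3, -2, -3); they repeat the 2-cycle [(-5, +3, -1), (+3, -2, -3)].
step 7: apply (-5, +3, -1) → (-9, 3, -12)
step 8: apply (+3, -2, -3) → (-6, 1, -15)
step 9: apply (-5, +3, -1) → (-11, 4, -16)

(-11, 4, -16)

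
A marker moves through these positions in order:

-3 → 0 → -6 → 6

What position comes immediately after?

-18

Step-to-step displacements: +3, -6, +12; each is -2× the previous.
step 4: 6 − 24 → -18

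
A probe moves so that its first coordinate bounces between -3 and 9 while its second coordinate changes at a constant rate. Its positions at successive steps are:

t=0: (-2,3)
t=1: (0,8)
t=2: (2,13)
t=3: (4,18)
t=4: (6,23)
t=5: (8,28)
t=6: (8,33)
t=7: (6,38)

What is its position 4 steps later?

(-2,58)

The first coordinate travels 2 per step and bounces off the walls at -3 and 9.
  step 8: 6 → 4
  step 9: 4 → 2
  step 10: 2 → 0
  step 11: 0 → -2
The second coordinate changes by +5 each step: at step 11 it is 58.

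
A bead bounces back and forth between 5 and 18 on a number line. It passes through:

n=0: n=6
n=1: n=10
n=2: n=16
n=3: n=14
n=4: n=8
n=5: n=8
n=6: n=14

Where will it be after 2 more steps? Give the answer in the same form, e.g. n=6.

The value reflects between 5 and 18, moving 6 per step.
  step 7: 14 → 16
  step 8: 16 → 10

n=10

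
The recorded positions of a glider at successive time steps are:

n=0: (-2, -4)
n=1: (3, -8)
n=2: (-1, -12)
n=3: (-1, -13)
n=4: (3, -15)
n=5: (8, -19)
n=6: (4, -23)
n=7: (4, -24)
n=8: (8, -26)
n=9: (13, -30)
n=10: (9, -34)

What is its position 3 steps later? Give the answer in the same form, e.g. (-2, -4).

(18, -41)

Step-to-step displacements: (+5, -4), (-4, -4), (+0, -1), (+4, -2), (+5, -4), (-4, -4), (+0, -1), (+4, -2), (+5, -4), (-4, -4) — a repeating cycle of length 4.
step 11: apply (+0, -1) → (9, -35)
step 12: apply (+4, -2) → (13, -37)
step 13: apply (+5, -4) → (18, -41)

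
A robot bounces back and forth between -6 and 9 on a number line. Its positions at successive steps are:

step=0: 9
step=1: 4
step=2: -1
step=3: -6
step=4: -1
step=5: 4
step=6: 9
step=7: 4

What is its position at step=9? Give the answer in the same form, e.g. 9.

-6

The value reflects between -6 and 9, moving 5 per step.
  step 8: 4 → -1
  step 9: -1 → -6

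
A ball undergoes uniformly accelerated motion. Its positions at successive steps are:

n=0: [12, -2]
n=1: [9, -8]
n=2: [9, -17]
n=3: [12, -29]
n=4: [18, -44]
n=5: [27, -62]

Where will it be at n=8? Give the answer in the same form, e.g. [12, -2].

[72, -134]

First differences are [-3, -6], [+0, -9], [+3, -12], [+6, -15], [+9, -18]; their common second difference is [+3, -3] (constant acceleration).
step 6: [27, -62] + [+12, -21] → [39, -83]
step 7: [39, -83] + [+15, -24] → [54, -107]
step 8: [54, -107] + [+18, -27] → [72, -134]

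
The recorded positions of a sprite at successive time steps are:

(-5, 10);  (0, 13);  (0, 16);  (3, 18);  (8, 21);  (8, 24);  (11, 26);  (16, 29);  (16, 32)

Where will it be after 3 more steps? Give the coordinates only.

(24, 40)

The moves between consecutive positions are (+5, +3), (+0, +3), (+3, +2), (+5, +3), (+0, +3), (+3, +2), (+5, +3), (+0, +3); they repeat the 3-cycle [(+5, +3), (+0, +3), (+3, +2)].
step 9: apply (+3, +2) → (19, 34)
step 10: apply (+5, +3) → (24, 37)
step 11: apply (+0, +3) → (24, 40)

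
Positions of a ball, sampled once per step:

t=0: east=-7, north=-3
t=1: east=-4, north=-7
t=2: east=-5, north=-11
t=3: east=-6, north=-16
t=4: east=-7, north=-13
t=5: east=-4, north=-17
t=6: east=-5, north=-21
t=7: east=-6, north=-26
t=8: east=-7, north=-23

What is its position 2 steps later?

The moves between consecutive positions are (+3, -4), (-1, -4), (-1, -5), (-1, +3), (+3, -4), (-1, -4), (-1, -5), (-1, +3); they repeat the 4-cycle [(+3, -4), (-1, -4), (-1, -5), (-1, +3)].
step 9: apply (+3, -4) → east=-4, north=-27
step 10: apply (-1, -4) → east=-5, north=-31

east=-5, north=-31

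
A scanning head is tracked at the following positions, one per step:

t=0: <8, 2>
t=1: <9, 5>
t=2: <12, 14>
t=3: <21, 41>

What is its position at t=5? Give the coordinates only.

<129, 365>

Step-to-step displacements: <+1, +3>, <+3, +9>, <+9, +27>; each is 3× the previous.
step 4: <21, 41> + <+27, +81> → <48, 122>
step 5: <48, 122> + <+81, +243> → <129, 365>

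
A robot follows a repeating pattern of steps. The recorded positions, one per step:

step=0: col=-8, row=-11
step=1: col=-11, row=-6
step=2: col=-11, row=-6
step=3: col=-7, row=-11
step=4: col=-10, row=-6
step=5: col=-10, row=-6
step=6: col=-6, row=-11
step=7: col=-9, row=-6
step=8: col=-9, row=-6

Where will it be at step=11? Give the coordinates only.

col=-8, row=-6

Differencing gives (-3, +5), (+0, +0), (+4, -5), (-3, +5), (+0, +0), (+4, -5), (-3, +5), (+0, +0). This is the pattern (-3, +5), (+0, +0), (+4, -5) repeated.
step 9: apply (+4, -5) → col=-5, row=-11
step 10: apply (-3, +5) → col=-8, row=-6
step 11: apply (+0, +0) → col=-8, row=-6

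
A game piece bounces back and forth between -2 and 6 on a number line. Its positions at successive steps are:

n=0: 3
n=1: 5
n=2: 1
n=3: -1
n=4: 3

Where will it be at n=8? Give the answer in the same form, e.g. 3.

The value travels 4 per step and bounces off the walls at -2 and 6.
  step 5: 3 → 5
  step 6: 5 → 1
  step 7: 1 → -1
  step 8: -1 → 3

3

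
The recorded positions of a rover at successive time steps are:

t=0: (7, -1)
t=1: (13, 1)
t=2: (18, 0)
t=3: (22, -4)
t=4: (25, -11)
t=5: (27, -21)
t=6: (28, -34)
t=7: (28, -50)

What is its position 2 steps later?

Successive displacements: (+6, +2), (+5, -1), (+4, -4), (+3, -7), (+2, -10), (+1, -13), (+0, -16) — each changes by (-1, -3).
step 8: (28, -50) + (-1, -19) → (27, -69)
step 9: (27, -69) + (-2, -22) → (25, -91)

(25, -91)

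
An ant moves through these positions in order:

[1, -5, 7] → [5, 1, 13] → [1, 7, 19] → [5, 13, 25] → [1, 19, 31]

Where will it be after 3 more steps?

[5, 37, 49]

First: cycles through 1, 5 every 2 steps. Step 7 lands at position 1 of the cycle → 5.
Second: linear, +6 per step → 37 at step 7.
Third: linear, +6 per step → 49 at step 7.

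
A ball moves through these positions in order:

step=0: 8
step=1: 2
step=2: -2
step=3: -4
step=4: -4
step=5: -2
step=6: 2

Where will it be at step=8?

16

Successive displacements: -6, -4, -2, +0, +2, +4 — each changes by +2.
step 7: 2 + 6 → 8
step 8: 8 + 8 → 16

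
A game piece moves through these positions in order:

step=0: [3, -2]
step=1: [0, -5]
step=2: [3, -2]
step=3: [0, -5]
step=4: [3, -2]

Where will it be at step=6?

Step-to-step displacements: [-3, -3], [+3, +3], [-3, -3], [+3, +3]; each is -1× the previous.
step 5: [3, -2] + [-3, -3] → [0, -5]
step 6: [0, -5] + [+3, +3] → [3, -2]

[3, -2]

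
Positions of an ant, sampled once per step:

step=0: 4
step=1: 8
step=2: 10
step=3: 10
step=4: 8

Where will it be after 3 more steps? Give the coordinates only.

Successive displacements: +4, +2, +0, -2 — each changes by -2.
step 5: 8 − 4 → 4
step 6: 4 − 6 → -2
step 7: -2 − 8 → -10

-10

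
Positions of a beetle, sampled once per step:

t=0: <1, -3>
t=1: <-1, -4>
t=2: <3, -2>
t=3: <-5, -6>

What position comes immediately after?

<11, 2>

Step-to-step displacements: <-2, -1>, <+4, +2>, <-8, -4>; each is -2× the previous.
step 4: <-5, -6> + <+16, +8> → <11, 2>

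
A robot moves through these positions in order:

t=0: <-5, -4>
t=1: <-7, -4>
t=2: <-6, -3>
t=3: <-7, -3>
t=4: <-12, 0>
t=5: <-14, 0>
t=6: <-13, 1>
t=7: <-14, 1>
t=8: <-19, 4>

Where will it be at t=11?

Differencing gives <-2, +0>, <+1, +1>, <-1, +0>, <-5, +3>, <-2, +0>, <+1, +1>, <-1, +0>, <-5, +3>. This is the pattern <-2, +0>, <+1, +1>, <-1, +0>, <-5, +3> repeated.
step 9: apply <-2, +0> → <-21, 4>
step 10: apply <+1, +1> → <-20, 5>
step 11: apply <-1, +0> → <-21, 5>

<-21, 5>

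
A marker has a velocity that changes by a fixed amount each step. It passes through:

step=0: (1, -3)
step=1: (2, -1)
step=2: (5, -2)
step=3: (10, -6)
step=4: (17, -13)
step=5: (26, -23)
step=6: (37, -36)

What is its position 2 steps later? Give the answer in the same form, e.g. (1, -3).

Taking differences between consecutive positions: (+1, +2), (+3, -1), (+5, -4), (+7, -7), (+9, -10), (+11, -13). These grow by (+2, -3) each step.
step 7: (37, -36) + (+13, -16) → (50, -52)
step 8: (50, -52) + (+15, -19) → (65, -71)

(65, -71)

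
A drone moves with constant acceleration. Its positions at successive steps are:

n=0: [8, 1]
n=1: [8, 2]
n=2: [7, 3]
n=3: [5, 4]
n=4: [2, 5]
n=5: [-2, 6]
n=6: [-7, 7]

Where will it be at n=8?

[-20, 9]

Taking differences between consecutive positions: [+0, +1], [-1, +1], [-2, +1], [-3, +1], [-4, +1], [-5, +1]. These grow by [-1, +0] each step.
step 7: [-7, 7] + [-6, +1] → [-13, 8]
step 8: [-13, 8] + [-7, +1] → [-20, 9]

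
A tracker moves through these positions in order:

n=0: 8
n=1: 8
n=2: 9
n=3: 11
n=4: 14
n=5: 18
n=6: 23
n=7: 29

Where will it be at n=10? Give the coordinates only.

Taking differences between consecutive positions: +0, +1, +2, +3, +4, +5, +6. These grow by +1 each step.
step 8: 29 + 7 → 36
step 9: 36 + 8 → 44
step 10: 44 + 9 → 53

53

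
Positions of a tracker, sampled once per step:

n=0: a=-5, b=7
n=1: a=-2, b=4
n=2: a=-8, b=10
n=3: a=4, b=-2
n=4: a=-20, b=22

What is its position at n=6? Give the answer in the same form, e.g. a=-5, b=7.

Consecutive displacements (+3, -3), (-6, +6), (+12, -12), (-24, +24) scale by a factor of -2 each step.
step 5: a=-20, b=22 + (+48, -48) → a=28, b=-26
step 6: a=28, b=-26 + (-96, +96) → a=-68, b=70

a=-68, b=70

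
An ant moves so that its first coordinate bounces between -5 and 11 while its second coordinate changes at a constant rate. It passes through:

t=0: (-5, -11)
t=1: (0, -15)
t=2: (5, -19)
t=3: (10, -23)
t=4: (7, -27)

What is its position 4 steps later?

The first coordinate travels 5 per step and bounces off the walls at -5 and 11.
  step 5: 7 → 2
  step 6: 2 → -3
  step 7: -3 → -2
  step 8: -2 → 3
The second coordinate changes by -4 each step: at step 8 it is -43.

(3, -43)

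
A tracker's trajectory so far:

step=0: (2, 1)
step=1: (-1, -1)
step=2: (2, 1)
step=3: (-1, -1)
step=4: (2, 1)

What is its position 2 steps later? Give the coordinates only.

(2, 1)

The jumps are (-3, -2), (+3, +2), (-3, -2), (+3, +2) — a geometric progression with ratio -1.
step 5: (2, 1) + (-3, -2) → (-1, -1)
step 6: (-1, -1) + (+3, +2) → (2, 1)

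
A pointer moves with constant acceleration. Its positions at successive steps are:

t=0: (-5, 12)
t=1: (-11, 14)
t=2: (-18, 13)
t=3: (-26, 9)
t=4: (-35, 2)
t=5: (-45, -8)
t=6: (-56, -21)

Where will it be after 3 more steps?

(-95, -78)

First differences are (-6, +2), (-7, -1), (-8, -4), (-9, -7), (-10, -10), (-11, -13); their common second difference is (-1, -3) (constant acceleration).
step 7: (-56, -21) + (-12, -16) → (-68, -37)
step 8: (-68, -37) + (-13, -19) → (-81, -56)
step 9: (-81, -56) + (-14, -22) → (-95, -78)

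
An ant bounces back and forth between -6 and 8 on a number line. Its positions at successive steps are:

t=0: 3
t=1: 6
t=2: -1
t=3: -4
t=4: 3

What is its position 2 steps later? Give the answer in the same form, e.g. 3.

-1

The value travels 7 per step and bounces off the walls at -6 and 8.
  step 5: 3 → 6
  step 6: 6 → -1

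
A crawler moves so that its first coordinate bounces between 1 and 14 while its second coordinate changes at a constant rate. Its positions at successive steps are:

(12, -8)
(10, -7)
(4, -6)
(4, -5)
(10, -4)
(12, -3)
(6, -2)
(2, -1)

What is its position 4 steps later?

(2, 3)

The first coordinate reflects between 1 and 14, moving 6 per step.
  step 8: 2 → 8
  step 9: 8 → 14
  step 10: 14 → 8
  step 11: 8 → 2
The second coordinate changes by +1 each step: at step 11 it is 3.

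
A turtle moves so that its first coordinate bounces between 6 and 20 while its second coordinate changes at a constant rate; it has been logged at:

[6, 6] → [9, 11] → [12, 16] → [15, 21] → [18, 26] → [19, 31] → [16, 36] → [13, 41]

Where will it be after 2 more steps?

The first coordinate travels 3 per step and bounces off the walls at 6 and 20.
  step 8: 13 → 10
  step 9: 10 → 7
The second coordinate changes by +5 each step: at step 9 it is 51.

[7, 51]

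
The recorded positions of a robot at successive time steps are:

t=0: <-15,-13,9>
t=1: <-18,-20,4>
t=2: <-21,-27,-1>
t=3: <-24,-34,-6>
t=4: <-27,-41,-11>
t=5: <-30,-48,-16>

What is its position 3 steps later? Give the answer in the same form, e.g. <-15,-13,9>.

<-39,-69,-31>

Constant displacement of <-3,-7,-5> per step.
step 6: <-30,-48,-16> + <-3,-7,-5> → <-33,-55,-21>
step 7: <-33,-55,-21> + <-3,-7,-5> → <-36,-62,-26>
step 8: <-36,-62,-26> + <-3,-7,-5> → <-39,-69,-31>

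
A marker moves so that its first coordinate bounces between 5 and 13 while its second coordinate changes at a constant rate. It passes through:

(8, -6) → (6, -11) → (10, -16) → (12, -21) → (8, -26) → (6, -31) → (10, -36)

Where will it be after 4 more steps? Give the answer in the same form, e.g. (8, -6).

(10, -56)

The first coordinate travels 4 per step and bounces off the walls at 5 and 13.
  step 7: 10 → 12
  step 8: 12 → 8
  step 9: 8 → 6
  step 10: 6 → 10
The second coordinate changes by -5 each step: at step 10 it is -56.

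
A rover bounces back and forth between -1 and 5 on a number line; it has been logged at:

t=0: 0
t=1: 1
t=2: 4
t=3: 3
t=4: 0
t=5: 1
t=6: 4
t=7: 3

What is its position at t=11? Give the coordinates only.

The value reflects between -1 and 5, moving 3 per step.
  step 8: 3 → 0
  step 9: 0 → 1
  step 10: 1 → 4
  step 11: 4 → 3

3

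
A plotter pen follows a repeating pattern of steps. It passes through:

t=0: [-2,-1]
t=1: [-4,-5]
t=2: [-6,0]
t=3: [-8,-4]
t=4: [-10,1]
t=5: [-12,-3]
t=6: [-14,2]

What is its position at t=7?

[-16,-2]

Step-to-step displacements: [-2,-4], [-2,+5], [-2,-4], [-2,+5], [-2,-4], [-2,+5] — a repeating cycle of length 2.
step 7: apply [-2,-4] → [-16,-2]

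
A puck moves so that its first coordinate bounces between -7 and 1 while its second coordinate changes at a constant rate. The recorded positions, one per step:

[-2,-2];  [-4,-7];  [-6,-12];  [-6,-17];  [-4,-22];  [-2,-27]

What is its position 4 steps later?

The first coordinate reflects between -7 and 1, moving 2 per step.
  step 6: -2 → 0
  step 7: 0 → 0
  step 8: 0 → -2
  step 9: -2 → -4
The second coordinate changes by -5 each step: at step 9 it is -47.

[-4,-47]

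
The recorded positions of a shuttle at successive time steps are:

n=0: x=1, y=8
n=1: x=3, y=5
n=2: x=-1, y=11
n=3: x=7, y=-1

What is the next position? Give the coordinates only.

The jumps are (+2,-3), (-4,+6), (+8,-12) — a geometric progression with ratio -2.
step 4: x=7, y=-1 + (-16,+24) → x=-9, y=23

x=-9, y=23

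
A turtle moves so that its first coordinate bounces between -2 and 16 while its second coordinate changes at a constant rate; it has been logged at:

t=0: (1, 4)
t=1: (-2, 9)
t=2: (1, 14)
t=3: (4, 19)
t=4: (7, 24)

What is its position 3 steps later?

(16, 39)

The first coordinate travels 3 per step and bounces off the walls at -2 and 16.
  step 5: 7 → 10
  step 6: 10 → 13
  step 7: 13 → 16
The second coordinate changes by +5 each step: at step 7 it is 39.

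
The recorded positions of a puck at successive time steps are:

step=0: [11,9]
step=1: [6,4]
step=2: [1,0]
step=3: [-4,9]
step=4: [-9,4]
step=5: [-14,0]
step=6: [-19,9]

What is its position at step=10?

The first coordinate changes by -5 each step, so at step 10 it is 11 + 10·(-5) = -39.
The second coordinate repeats the cycle [9, 4, 0] with period 3; step 10 mod 3 = 1, giving 4.

[-39,4]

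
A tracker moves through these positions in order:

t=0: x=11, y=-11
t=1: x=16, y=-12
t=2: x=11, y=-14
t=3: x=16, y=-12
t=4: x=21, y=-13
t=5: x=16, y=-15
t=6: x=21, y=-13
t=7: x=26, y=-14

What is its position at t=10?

x=31, y=-15

The moves between consecutive positions are (+5, -1), (-5, -2), (+5, +2), (+5, -1), (-5, -2), (+5, +2), (+5, -1); they repeat the 3-cycle [(+5, -1), (-5, -2), (+5, +2)].
step 8: apply (-5, -2) → x=21, y=-16
step 9: apply (+5, +2) → x=26, y=-14
step 10: apply (+5, -1) → x=31, y=-15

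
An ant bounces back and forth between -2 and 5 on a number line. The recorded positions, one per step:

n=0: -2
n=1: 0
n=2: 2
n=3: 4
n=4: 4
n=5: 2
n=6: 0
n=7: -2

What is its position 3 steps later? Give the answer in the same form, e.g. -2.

The value travels 2 per step and bounces off the walls at -2 and 5.
  step 8: -2 → 0
  step 9: 0 → 2
  step 10: 2 → 4

4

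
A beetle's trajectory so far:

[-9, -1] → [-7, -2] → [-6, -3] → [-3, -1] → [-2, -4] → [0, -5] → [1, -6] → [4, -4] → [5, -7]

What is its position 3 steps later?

The moves between consecutive positions are [+2, -1], [+1, -1], [+3, +2], [+1, -3], [+2, -1], [+1, -1], [+3, +2], [+1, -3]; they repeat the 4-cycle [[+2, -1], [+1, -1], [+3, +2], [+1, -3]].
step 9: apply [+2, -1] → [7, -8]
step 10: apply [+1, -1] → [8, -9]
step 11: apply [+3, +2] → [11, -7]

[11, -7]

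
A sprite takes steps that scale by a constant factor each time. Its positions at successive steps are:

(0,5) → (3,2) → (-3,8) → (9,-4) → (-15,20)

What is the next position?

Consecutive displacements (+3,-3), (-6,+6), (+12,-12), (-24,+24) scale by a factor of -2 each step.
step 5: (-15,20) + (+48,-48) → (33,-28)

(33,-28)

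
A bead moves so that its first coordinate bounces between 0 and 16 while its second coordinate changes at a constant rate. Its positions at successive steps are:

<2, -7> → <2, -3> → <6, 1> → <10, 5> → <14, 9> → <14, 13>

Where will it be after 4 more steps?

<2, 29>

The first coordinate reflects between 0 and 16, moving 4 per step.
  step 6: 14 → 10
  step 7: 10 → 6
  step 8: 6 → 2
  step 9: 2 → 2
The second coordinate changes by +4 each step: at step 9 it is 29.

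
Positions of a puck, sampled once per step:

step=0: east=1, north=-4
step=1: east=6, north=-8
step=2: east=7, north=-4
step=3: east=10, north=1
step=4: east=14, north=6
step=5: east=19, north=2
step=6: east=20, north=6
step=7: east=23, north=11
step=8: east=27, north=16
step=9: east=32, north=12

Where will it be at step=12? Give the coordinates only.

Step-to-step displacements: (+5,-4), (+1,+4), (+3,+5), (+4,+5), (+5,-4), (+1,+4), (+3,+5), (+4,+5), (+5,-4) — a repeating cycle of length 4.
step 10: apply (+1,+4) → east=33, north=16
step 11: apply (+3,+5) → east=36, north=21
step 12: apply (+4,+5) → east=40, north=26

east=40, north=26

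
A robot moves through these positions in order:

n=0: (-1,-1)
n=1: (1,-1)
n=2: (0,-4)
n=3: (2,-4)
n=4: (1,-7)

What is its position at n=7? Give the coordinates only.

(4,-10)

Step-to-step displacements: (+2,+0), (-1,-3), (+2,+0), (-1,-3) — a repeating cycle of length 2.
step 5: apply (+2,+0) → (3,-7)
step 6: apply (-1,-3) → (2,-10)
step 7: apply (+2,+0) → (4,-10)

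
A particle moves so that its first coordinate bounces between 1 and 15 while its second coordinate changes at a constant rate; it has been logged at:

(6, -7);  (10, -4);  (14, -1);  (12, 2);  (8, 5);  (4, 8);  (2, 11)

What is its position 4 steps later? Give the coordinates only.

The first coordinate travels 4 per step and bounces off the walls at 1 and 15.
  step 7: 2 → 6
  step 8: 6 → 10
  step 9: 10 → 14
  step 10: 14 → 12
The second coordinate changes by +3 each step: at step 10 it is 23.

(12, 23)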